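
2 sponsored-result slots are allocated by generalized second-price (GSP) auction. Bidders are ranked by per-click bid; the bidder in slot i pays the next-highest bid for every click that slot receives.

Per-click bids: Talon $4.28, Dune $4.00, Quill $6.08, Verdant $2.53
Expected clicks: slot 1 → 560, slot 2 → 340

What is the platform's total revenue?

Ranked by bid: $6.08 (Quill) > $4.28 (Talon) > $4.00 (Dune) > …
Slot 1: Quill pays $4.28 × 560 = $2396.80
Slot 2: Talon pays $4.00 × 340 = $1360.00
Total = $3756.80

Total revenue: $3756.80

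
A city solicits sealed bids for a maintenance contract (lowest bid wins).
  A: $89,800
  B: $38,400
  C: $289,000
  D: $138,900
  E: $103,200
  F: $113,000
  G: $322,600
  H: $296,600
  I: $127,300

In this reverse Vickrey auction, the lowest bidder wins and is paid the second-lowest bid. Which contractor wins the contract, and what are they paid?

B is paid $89,800

Rule: the lowest bidder wins and is paid the second-lowest bid.
Bids in order: 38,400 (B) < 89,800 (A) < 103,200 (E) < 113,000 (F) < 127,300 (I) < 138,900 (D) < …
B wins with the lowest bid; price is set by the runner-up at $89,800.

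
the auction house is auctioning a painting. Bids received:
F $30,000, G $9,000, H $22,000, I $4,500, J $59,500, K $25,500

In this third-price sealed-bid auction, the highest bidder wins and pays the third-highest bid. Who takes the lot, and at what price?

Rule: the highest bidder wins and pays the third-highest bid.
Sorting bids: 59,500 (J) > 30,000 (F) > 25,500 (K) > 22,000 (H) > 9,000 (G) > 4,500 (I)
J is highest; pays the third-highest bid, $25,500.

J pays $25,500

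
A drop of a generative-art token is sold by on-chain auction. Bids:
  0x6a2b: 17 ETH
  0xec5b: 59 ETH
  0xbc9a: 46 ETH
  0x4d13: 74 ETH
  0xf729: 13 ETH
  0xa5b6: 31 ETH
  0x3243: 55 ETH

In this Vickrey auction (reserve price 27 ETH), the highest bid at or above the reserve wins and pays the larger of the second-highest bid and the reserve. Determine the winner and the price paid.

Sorting bids: 74 (0x4d13) > 59 (0xec5b) > 55 (0x3243) > 46 (0xbc9a) > 31 (0xa5b6) > 17 (0x6a2b) > …
0x4d13 has the top bid at or above the reserve (74 ETH).
max(second-highest 59 ETH, reserve 27 ETH) = 59 ETH; the reserve does not bind.

0x4d13 pays 59 ETH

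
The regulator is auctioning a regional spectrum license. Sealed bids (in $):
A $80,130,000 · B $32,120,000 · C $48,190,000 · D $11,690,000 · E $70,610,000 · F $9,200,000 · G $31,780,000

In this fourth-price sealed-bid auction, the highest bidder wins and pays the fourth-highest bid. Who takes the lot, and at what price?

A pays $32,120,000

Rule: the highest bidder wins and pays the fourth-highest bid.
Bids in order: 80,130,000 (A) > 70,610,000 (E) > 48,190,000 (C) > 32,120,000 (B) > 31,780,000 (G) > 11,690,000 (D) > …
A is highest; pays the fourth-highest bid, $32,120,000.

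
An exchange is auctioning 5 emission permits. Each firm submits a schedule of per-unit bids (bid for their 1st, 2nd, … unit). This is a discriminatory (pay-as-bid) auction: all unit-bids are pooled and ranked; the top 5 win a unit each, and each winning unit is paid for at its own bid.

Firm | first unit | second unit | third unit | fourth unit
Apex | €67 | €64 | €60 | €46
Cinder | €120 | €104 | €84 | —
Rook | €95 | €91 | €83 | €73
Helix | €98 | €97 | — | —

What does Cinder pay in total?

All unit-bids, highest first — top 5: 120 (Cinder-1), 104 (Cinder-2), 98 (Helix-1), 97 (Helix-2), 95 (Rook-1)
Next rejected bid: €91 (not a price — pay-as-bid).
Cinder's winning unit-bids: 120 + 104 = €224.

Cinder pays €224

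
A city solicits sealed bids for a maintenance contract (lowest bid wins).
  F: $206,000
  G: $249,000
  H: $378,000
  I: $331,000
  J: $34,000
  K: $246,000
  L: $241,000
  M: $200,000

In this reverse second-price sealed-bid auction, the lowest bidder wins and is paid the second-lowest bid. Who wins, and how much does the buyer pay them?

Rule: the lowest bidder wins and is paid the second-lowest bid.
Bids ranked: 34,000 (J) < 200,000 (M) < 206,000 (F) < 241,000 (L) < 246,000 (K) < 249,000 (G) < …
Second-price: J is paid M's bid of $200,000.

J is paid $200,000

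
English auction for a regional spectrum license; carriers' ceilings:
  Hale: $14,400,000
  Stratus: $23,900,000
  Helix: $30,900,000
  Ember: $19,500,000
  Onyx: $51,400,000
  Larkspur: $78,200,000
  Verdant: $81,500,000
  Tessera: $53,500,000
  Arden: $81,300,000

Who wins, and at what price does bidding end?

Verdant wins at $81,300,000

Limits in order: 81,500,000 (Verdant) > 81,300,000 (Arden) > 78,200,000 (Larkspur) > 53,500,000 (Tessera) > 51,400,000 (Onyx) > 30,900,000 (Helix) > …
Arden is the last rival to drop out, at $81,300,000; Verdant remains and wins at that price.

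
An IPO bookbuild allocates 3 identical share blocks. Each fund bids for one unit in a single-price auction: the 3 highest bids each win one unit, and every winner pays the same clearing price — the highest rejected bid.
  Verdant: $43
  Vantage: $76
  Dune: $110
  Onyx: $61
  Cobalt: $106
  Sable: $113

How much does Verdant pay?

Sorting: 113 (Sable), 110 (Dune), 106 (Cobalt), 76 (Vantage), 61 (Onyx), …
Top 3: Sable, Dune, Cobalt.
First losing bid is Vantage's $76, which sets the uniform price.
Verdant does not win → pays $0.

Verdant pays $0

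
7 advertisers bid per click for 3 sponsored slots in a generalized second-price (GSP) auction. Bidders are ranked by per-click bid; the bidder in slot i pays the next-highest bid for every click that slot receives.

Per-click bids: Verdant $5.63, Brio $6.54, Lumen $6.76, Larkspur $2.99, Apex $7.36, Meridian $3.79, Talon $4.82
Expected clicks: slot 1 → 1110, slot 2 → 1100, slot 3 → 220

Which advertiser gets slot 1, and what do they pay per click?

Apex; $6.76 per click

Sorting advertisers: $7.36 (Apex) > $6.76 (Lumen) > $6.54 (Brio) > $5.63 (Verdant) > …
Slot 1 goes to the first-ranked bidder, Apex, who pays the next bid down: $6.76/click.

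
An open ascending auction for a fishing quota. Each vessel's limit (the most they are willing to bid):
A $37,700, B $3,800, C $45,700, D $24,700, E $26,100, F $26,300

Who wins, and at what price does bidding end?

C wins at $37,700

Ascending (English) auction: the price rises until one bidder remains; the winner pays the price at which the last rival dropped out.
Limits ranked: 45,700 (C) > 37,700 (A) > 26,300 (F) > 26,100 (E) > 24,700 (D) > 3,800 (B)
Bidding ends when A exits at $37,700; C takes it.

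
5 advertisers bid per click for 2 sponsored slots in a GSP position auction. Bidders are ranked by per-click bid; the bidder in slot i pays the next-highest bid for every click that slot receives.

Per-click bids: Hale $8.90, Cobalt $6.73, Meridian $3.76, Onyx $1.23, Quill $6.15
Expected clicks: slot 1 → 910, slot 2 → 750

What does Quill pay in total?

Ranked by bid: $8.90 (Hale) > $6.73 (Cobalt) > $6.15 (Quill) > …
Quill ranks below slot 2 → no slot, pays nothing.

Quill pays $0.00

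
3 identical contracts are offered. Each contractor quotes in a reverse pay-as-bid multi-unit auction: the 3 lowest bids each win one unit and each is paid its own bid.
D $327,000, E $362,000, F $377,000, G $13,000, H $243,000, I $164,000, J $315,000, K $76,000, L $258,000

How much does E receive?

E is paid $0

Bids ranked low→high: 13,000 (G), 76,000 (K), 164,000 (I), 243,000 (H), 258,000 (L), …
Winners (3 units): G, K, I.
E does not win → $0.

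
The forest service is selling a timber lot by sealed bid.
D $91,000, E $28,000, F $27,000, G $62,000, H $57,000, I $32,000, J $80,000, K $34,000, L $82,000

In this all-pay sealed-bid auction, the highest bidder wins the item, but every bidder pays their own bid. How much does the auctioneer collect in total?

Total revenue: $493,000

All-pay sealed-bid auction: the highest bidder wins the item, but every bidder pays their own bid.
Bids in order: 91,000 (D) > 82,000 (L) > 80,000 (J) > 62,000 (G) > 57,000 (H) > 34,000 (K) > …
D wins with the top bid; all bids are sunk regardless.
Every bidder forfeits their bid regardless of winning.
Revenue = 91,000 + 28,000 + 27,000 + 62,000 + 57,000 + 32,000 + 80,000 + 34,000 + 82,000 = $493,000.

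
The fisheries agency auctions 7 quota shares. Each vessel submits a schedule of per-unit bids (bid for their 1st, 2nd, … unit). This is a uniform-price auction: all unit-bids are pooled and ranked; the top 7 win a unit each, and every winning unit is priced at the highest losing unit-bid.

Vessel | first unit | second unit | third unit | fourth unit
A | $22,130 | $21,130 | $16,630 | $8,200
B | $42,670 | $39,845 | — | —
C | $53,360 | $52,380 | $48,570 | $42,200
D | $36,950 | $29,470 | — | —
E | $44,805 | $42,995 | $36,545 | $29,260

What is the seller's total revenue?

Total revenue: $278,915

Pooled unit-bids ranked (top 7): 53,360 (C-1), 52,380 (C-2), 48,570 (C-3), 44,805 (E-1), 42,995 (E-2), 42,670 (B-1), 42,200 (C-4)
Highest rejected unit-bid = $39,845.
Allocation: B 1, C 4, E 2. Every unit priced at $39,845.
Revenue = 7 × 39,845 = $278,915.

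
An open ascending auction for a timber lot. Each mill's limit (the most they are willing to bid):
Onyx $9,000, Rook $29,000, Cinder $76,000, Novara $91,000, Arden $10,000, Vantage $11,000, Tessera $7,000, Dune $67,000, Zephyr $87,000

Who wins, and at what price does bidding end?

Novara wins at $87,000

Limits ranked: 91,000 (Novara) > 87,000 (Zephyr) > 76,000 (Cinder) > 67,000 (Dune) > 29,000 (Rook) > 11,000 (Vantage) > …
Zephyr is the last rival to drop out, at $87,000; Novara remains and wins at that price.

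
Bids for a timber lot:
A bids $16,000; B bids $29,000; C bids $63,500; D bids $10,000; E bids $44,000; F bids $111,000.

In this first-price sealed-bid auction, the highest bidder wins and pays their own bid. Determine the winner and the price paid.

Bids ranked: 111,000 (F) > 63,500 (C) > 44,000 (E) > 29,000 (B) > 16,000 (A) > 10,000 (D)
F has the highest bid and pays exactly that: $111,000.

F pays $111,000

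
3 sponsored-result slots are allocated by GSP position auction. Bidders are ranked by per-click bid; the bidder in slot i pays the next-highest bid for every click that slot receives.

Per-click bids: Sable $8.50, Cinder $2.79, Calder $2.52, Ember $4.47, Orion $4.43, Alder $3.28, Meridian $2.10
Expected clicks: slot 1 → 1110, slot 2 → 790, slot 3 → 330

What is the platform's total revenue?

Total revenue: $9543.80

Ranked by bid: $8.50 (Sable) > $4.47 (Ember) > $4.43 (Orion) > $3.28 (Alder) > …
Slot 1: Sable pays $4.47 × 1110 = $4961.70
Slot 2: Ember pays $4.43 × 790 = $3499.70
Slot 3: Orion pays $3.28 × 330 = $1082.40
Total = $9543.80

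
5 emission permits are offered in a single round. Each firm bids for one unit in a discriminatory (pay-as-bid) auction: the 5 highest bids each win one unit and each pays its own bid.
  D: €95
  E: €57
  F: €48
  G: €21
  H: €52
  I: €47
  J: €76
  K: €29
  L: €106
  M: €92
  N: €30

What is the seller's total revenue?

Bids ranked high→low: 106 (L), 95 (D), 92 (M), 76 (J), 57 (E), 52 (H), 48 (F), …
Top 5: L, D, M, J, E.
Total revenue = 106 + 95 + 92 + 76 + 57 = €426.

Total revenue: €426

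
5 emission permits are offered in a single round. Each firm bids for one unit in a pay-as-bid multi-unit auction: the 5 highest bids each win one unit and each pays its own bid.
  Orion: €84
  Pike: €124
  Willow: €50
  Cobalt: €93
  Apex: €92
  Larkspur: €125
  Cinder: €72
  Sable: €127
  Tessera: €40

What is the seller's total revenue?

Bids ranked high→low: 127 (Sable), 125 (Larkspur), 124 (Pike), 93 (Cobalt), 92 (Apex), 84 (Orion), 72 (Cinder), …
The 5 highest are Sable, Larkspur, Pike, Cobalt, Apex.
Total revenue = 127 + 125 + 124 + 93 + 92 = €561.

Total revenue: €561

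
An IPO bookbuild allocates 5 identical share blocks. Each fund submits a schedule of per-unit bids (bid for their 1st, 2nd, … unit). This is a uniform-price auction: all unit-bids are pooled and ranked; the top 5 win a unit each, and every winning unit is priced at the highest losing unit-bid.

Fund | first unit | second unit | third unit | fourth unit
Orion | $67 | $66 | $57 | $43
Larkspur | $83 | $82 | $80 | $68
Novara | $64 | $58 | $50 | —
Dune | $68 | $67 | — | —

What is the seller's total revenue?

Total revenue: $335

Merging the schedules and taking the best 5: 83 (Larkspur-1), 82 (Larkspur-2), 80 (Larkspur-3), 68 (Larkspur-4), 68 (Dune-1)
First bid not allocated: $67.
Allocation: Dune 1, Larkspur 4. Every unit priced at $67.
Revenue = 5 × 67 = $335.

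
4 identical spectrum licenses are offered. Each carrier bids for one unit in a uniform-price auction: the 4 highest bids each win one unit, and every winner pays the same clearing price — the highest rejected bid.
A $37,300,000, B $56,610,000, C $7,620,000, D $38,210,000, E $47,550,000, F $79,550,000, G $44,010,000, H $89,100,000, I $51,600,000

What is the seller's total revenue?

Ordering the bids: 89,100,000 (H), 79,550,000 (F), 56,610,000 (B), 51,600,000 (I), 47,550,000 (E), 44,010,000 (G), …
The 4 highest are H, F, B, I.
First losing bid is E's $47,550,000, which sets the uniform price.
Total revenue = 4 × $47,550,000 = $190,200,000.

Total revenue: $190,200,000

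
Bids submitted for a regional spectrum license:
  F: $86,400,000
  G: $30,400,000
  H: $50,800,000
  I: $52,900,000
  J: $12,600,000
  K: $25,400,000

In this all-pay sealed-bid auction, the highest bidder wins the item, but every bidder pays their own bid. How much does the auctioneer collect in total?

Total revenue: $258,500,000

All-pay sealed-bid auction: the highest bidder wins the item, but every bidder pays their own bid.
Sorting bids: 86,400,000 (F) > 52,900,000 (I) > 50,800,000 (H) > 30,400,000 (G) > 25,400,000 (K) > 12,600,000 (J)
Every bidder forfeits their bid regardless of winning.
Revenue = 86,400,000 + 30,400,000 + 50,800,000 + 52,900,000 + 12,600,000 + 25,400,000 = $258,500,000.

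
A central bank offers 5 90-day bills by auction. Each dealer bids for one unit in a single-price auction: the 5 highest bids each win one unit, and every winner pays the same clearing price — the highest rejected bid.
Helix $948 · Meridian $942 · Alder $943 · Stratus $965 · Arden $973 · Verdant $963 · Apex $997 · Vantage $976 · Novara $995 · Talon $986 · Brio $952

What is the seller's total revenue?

Total revenue: $4,825

Sorting: 997 (Apex), 995 (Novara), 986 (Talon), 976 (Vantage), 973 (Arden), 965 (Stratus), 963 (Verdant), …
Winners (5 units): Apex, Novara, Talon, Vantage, Arden.
First losing bid is Stratus's $965, which sets the uniform price.
Total revenue = 5 × $965 = $4,825.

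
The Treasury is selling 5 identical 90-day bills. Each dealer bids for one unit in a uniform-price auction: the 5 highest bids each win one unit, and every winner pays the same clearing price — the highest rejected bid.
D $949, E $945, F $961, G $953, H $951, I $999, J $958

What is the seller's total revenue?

Total revenue: $4,745

Sorting: 999 (I), 961 (F), 958 (J), 953 (G), 951 (H), 949 (D), 945 (E)
The 5 highest are I, F, J, G, H.
First losing bid is D's $949, which sets the uniform price.
Total revenue = 5 × $949 = $4,745.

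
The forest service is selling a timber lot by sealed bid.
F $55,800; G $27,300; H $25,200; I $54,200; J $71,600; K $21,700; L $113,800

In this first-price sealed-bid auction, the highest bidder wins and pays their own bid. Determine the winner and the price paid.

L pays $113,800

Rule: the highest bidder wins and pays their own bid.
Bids in order: 113,800 (L) > 71,600 (J) > 55,800 (F) > 54,200 (I) > 27,300 (G) > 25,200 (H) > …
First-price: L pays what they bid, $113,800.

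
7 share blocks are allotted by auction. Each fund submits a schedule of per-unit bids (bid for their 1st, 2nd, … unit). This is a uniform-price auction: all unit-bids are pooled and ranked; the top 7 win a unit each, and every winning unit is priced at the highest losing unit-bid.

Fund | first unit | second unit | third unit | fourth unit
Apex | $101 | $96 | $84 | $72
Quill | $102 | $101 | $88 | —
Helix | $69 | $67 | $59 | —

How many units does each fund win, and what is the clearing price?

Merging the schedules and taking the best 7: 102 (Quill-1), 101 (Apex-1), 101 (Quill-2), 96 (Apex-2), 88 (Quill-3), 84 (Apex-3), 72 (Apex-4)
The (k+1)-th unit-bid is $69.
Allocation: Apex 4, Quill 3.

Apex 4, Quill 3; clearing price $69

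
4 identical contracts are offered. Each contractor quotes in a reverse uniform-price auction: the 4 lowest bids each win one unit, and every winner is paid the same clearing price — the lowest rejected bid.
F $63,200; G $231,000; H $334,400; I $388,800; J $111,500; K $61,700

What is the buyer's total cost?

Sorting: 61,700 (K), 63,200 (F), 111,500 (J), 231,000 (G), 334,400 (H), 388,800 (I)
The 4 lowest are K, F, J, G.
First losing bid is H's $334,400, which sets the uniform price.
Total cost = 4 × $334,400 = $1,337,600.

Total cost: $1,337,600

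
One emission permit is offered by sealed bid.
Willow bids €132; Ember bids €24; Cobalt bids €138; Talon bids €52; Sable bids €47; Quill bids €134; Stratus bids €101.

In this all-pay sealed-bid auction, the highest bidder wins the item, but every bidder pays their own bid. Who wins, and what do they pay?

Cobalt pays €138

Rule: the highest bidder wins the item, but every bidder pays their own bid.
Bids in order: 138 (Cobalt) > 134 (Quill) > 132 (Willow) > 101 (Stratus) > 52 (Talon) > 47 (Sable) > …
Cobalt is highest and takes the item; every bidder forfeits their bid.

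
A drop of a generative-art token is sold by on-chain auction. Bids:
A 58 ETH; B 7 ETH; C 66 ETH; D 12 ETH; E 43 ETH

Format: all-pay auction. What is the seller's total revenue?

All-pay auction: the highest bidder wins the item, but every bidder pays their own bid.
Sorting bids: 66 (C) > 58 (A) > 43 (E) > 12 (D) > 7 (B)
C wins with the top bid; all bids are sunk regardless.
Every bidder forfeits their bid regardless of winning.
Revenue = 58 + 7 + 66 + 12 + 43 = 186 ETH.

Total revenue: 186 ETH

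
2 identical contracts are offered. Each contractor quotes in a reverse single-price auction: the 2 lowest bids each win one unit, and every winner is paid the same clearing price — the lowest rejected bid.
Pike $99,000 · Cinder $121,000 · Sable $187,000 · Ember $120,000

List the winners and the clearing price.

Pike, Ember; each is paid $121,000

Ordering the bids: 99,000 (Pike), 120,000 (Ember), 121,000 (Cinder), 187,000 (Sable)
The 2 lowest are Pike, Ember.
Lowest unsuccessful bid: $121,000 → clearing price.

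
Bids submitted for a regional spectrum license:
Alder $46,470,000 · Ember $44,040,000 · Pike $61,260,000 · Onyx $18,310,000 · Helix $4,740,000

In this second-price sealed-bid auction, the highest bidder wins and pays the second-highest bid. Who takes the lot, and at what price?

Rule: the highest bidder wins and pays the second-highest bid.
Bids ranked: 61,260,000 (Pike) > 46,470,000 (Alder) > 44,040,000 (Ember) > 18,310,000 (Onyx) > 4,740,000 (Helix)
Second-price: Pike pays Alder's bid of $46,470,000.

Pike pays $46,470,000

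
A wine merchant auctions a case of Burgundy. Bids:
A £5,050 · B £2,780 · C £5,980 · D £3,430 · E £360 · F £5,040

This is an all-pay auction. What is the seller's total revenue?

Total revenue: £22,640

All-pay auction: the highest bidder wins the item, but every bidder pays their own bid.
Bids ranked: 5,980 (C) > 5,050 (A) > 5,040 (F) > 3,430 (D) > 2,780 (B) > 360 (E)
Every bidder forfeits their bid regardless of winning.
Revenue = 5,050 + 2,780 + 5,980 + 3,430 + 360 + 5,040 = £22,640.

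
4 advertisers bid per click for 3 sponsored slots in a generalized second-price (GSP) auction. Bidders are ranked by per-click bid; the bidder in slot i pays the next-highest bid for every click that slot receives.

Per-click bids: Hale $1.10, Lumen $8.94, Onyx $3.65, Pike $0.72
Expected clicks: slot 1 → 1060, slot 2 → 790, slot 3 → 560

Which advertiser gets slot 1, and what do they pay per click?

Lumen; $3.65 per click

Sorting advertisers: $8.94 (Lumen) > $3.65 (Onyx) > $1.10 (Hale) > $0.72 (Pike)
Slot 1 goes to the first-ranked bidder, Lumen, who pays the next bid down: $3.65/click.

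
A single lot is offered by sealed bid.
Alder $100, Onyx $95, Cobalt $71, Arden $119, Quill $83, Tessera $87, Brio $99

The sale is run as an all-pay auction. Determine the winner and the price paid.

Arden pays $119

Sorting bids: 119 (Arden) > 100 (Alder) > 99 (Brio) > 95 (Onyx) > 87 (Tessera) > 83 (Quill) > …
Arden wins with the top bid; all bids are sunk regardless.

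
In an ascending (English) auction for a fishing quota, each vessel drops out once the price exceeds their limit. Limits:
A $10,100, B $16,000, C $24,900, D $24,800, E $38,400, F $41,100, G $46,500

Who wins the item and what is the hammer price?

G wins at $41,100

Sorting limits: 46,500 (G) > 41,100 (F) > 38,400 (E) > 24,900 (C) > 24,800 (D) > 16,000 (B) > …
Bidding ends when F exits at $41,100; G takes it.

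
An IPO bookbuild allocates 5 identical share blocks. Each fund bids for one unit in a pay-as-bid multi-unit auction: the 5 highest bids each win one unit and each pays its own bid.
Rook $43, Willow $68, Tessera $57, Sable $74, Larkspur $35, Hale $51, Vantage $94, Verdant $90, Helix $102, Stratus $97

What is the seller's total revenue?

Ordering the bids: 102 (Helix), 97 (Stratus), 94 (Vantage), 90 (Verdant), 74 (Sable), 68 (Willow), 57 (Tessera), …
The 5 highest are Helix, Stratus, Vantage, Verdant, Sable.
Total revenue = 102 + 97 + 94 + 90 + 74 = $457.

Total revenue: $457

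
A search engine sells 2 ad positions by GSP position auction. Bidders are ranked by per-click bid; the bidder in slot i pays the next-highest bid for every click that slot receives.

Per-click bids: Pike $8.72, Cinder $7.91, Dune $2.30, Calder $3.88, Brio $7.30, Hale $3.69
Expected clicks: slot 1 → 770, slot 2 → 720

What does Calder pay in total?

Per-click bids in order: $8.72 (Pike) > $7.91 (Cinder) > $7.30 (Brio) > …
Calder ranks below slot 2 → no slot, pays nothing.

Calder pays $0.00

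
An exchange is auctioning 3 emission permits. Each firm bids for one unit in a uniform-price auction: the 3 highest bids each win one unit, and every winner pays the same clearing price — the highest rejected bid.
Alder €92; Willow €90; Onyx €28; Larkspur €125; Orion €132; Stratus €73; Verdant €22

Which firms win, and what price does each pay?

Bids ranked high→low: 132 (Orion), 125 (Larkspur), 92 (Alder), 90 (Willow), 73 (Stratus), …
Winners (3 units): Orion, Larkspur, Alder.
Clearing price = highest rejected bid = €90.

Orion, Larkspur, Alder; each pays €90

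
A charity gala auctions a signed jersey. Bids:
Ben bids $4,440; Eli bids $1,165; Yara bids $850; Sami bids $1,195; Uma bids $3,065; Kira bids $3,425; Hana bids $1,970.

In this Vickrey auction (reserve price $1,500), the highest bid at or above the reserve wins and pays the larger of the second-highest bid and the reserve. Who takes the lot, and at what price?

Ben pays $3,425

Bids ranked: 4,440 (Ben) > 3,425 (Kira) > 3,065 (Uma) > 1,970 (Hana) > 1,195 (Sami) > 1,165 (Eli) > …
Highest eligible bid: Ben at $4,440.
max(second-highest $3,425, reserve $1,500) = $3,425; the reserve does not bind.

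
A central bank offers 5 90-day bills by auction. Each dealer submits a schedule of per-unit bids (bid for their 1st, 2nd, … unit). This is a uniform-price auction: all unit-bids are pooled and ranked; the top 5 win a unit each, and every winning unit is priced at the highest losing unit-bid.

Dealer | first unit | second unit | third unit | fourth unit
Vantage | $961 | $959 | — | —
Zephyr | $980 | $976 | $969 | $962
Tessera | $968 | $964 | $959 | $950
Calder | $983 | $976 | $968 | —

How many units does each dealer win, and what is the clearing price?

Calder 2, Zephyr 3; clearing price $968

Pooled unit-bids ranked (top 5): 983 (Calder-1), 980 (Zephyr-1), 976 (Zephyr-2), 976 (Calder-2), 969 (Zephyr-3)
Highest rejected unit-bid = $968.
Allocation: Calder 2, Zephyr 3.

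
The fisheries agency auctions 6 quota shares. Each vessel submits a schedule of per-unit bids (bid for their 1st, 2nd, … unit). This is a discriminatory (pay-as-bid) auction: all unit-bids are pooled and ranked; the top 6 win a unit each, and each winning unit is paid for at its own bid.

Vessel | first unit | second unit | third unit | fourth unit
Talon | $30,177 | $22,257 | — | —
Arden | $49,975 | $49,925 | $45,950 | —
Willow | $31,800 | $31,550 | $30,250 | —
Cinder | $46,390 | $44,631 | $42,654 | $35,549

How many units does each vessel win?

Merging the schedules and taking the best 6: 49,975 (Arden-1), 49,925 (Arden-2), 46,390 (Cinder-1), 45,950 (Arden-3), 44,631 (Cinder-2), 42,654 (Cinder-3)
Next rejected bid: $35,549 (not a price — pay-as-bid).
Allocation: Arden 3, Cinder 3.

Arden 3, Cinder 3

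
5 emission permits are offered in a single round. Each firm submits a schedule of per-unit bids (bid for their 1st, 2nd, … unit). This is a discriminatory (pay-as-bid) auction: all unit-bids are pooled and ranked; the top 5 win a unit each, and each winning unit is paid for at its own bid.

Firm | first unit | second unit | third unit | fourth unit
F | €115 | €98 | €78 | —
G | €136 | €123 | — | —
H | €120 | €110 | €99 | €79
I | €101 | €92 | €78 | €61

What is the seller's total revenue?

All unit-bids, highest first — top 5: 136 (G-1), 123 (G-2), 120 (H-1), 115 (F-1), 110 (H-2)
Next rejected bid: €101 (not a price — pay-as-bid).
Each winning unit pays its own bid.
Revenue = 136 + 123 + 120 + 115 + 110 = €604.

Total revenue: €604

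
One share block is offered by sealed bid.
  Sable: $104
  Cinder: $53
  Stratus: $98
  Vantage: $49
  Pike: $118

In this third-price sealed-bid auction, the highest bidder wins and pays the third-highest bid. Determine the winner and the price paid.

Pike pays $98

Sorting bids: 118 (Pike) > 104 (Sable) > 98 (Stratus) > 53 (Cinder) > 49 (Vantage)
Pike is highest; pays the third-highest bid, $98.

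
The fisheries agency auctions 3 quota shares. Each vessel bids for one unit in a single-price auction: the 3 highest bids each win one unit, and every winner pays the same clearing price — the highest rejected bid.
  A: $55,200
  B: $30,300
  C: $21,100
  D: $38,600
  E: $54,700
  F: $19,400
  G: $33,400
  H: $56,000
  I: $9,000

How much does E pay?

Sorting: 56,000 (H), 55,200 (A), 54,700 (E), 38,600 (D), 33,400 (G), …
Winners (3 units): H, A, E.
Clearing price = highest rejected bid = $38,600.
E wins → pays $38,600.

E pays $38,600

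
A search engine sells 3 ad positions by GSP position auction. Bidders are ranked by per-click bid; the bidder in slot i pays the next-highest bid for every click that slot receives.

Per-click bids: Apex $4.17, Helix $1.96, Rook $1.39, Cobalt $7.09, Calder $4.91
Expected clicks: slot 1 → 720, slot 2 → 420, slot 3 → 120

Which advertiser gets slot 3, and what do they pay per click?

Apex; $1.96 per click

Sorting advertisers: $7.09 (Cobalt) > $4.91 (Calder) > $4.17 (Apex) > $1.96 (Helix) > …
Slot 3 goes to the third-ranked bidder, Apex, who pays the next bid down: $1.96/click.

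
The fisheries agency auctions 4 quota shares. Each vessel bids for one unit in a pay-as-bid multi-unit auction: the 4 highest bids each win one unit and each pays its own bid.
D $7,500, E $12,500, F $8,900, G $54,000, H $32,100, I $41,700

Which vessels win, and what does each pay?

G $54,000, I $41,700, H $32,100, E $12,500

Bids ranked high→low: 54,000 (G), 41,700 (I), 32,100 (H), 12,500 (E), 8,900 (F), 7,500 (D)
The 4 highest are G, I, H, E.
Each winner pays its own bid: G $54,000, I $41,700, H $32,100, E $12,500.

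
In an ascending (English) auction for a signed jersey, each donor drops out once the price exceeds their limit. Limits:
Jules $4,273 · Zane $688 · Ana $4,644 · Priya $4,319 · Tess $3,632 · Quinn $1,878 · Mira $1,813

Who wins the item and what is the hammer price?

Rule: the price rises until one bidder remains; the winner pays the price at which the last rival dropped out.
Limits ranked: 4,644 (Ana) > 4,319 (Priya) > 4,273 (Jules) > 3,632 (Tess) > 1,878 (Quinn) > 1,813 (Mira) > …
Once the price passes $4,319, only Ana is left; the hammer falls at Priya's limit of $4,319.

Ana wins at $4,319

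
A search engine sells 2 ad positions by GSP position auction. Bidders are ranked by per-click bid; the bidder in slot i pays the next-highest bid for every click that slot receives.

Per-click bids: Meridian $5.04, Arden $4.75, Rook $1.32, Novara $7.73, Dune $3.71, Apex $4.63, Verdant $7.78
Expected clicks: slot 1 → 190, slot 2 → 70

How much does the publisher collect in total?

Sorting advertisers: $7.78 (Verdant) > $7.73 (Novara) > $5.04 (Meridian) > …
Slot 1: Verdant pays $7.73 × 190 = $1468.70
Slot 2: Novara pays $5.04 × 70 = $352.80
Total = $1821.50

Total revenue: $1821.50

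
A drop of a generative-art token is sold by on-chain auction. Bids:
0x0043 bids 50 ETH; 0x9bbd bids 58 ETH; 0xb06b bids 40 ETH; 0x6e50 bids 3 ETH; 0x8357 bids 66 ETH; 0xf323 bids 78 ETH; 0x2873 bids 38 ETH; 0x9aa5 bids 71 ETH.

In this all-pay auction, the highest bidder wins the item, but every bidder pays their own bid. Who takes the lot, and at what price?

0xf323 pays 78 ETH

Bids ranked: 78 (0xf323) > 71 (0x9aa5) > 66 (0x8357) > 58 (0x9bbd) > 50 (0x0043) > 40 (0xb06b) > …
0xf323 is highest and takes the item; every bidder forfeits their bid.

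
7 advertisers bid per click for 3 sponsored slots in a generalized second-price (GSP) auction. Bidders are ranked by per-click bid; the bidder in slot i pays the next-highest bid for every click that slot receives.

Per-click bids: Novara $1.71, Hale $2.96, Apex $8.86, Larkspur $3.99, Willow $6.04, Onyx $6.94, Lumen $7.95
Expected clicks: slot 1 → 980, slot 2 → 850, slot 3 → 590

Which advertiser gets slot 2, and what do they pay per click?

Sorting advertisers: $8.86 (Apex) > $7.95 (Lumen) > $6.94 (Onyx) > $6.04 (Willow) > …
Slot 2 goes to the second-ranked bidder, Lumen, who pays the next bid down: $6.94/click.

Lumen; $6.94 per click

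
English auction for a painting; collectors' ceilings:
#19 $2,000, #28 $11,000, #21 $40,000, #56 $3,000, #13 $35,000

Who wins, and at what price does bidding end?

Limits in order: 40,000 (#21) > 35,000 (#13) > 11,000 (#28) > 3,000 (#56) > 2,000 (#19)
Once the price passes $35,000, only #21 is left; the hammer falls at #13's limit of $35,000.

#21 wins at $35,000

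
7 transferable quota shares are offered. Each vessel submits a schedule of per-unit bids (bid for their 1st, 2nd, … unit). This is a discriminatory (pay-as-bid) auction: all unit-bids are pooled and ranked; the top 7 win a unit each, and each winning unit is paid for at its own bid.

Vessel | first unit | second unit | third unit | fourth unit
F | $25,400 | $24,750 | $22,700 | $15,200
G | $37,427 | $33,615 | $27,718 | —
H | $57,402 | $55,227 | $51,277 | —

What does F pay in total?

F pays $25,400

All unit-bids, highest first — top 7: 57,402 (H-1), 55,227 (H-2), 51,277 (H-3), 37,427 (G-1), 33,615 (G-2), 27,718 (G-3), 25,400 (F-1)
Next rejected bid: $24,750 (not a price — pay-as-bid).
F's winning unit-bids: 25,400 = $25,400.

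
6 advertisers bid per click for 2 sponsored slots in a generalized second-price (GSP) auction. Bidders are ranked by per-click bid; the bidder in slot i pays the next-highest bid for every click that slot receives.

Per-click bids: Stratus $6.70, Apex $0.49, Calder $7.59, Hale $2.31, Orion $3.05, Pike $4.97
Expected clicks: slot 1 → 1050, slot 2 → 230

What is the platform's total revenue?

Total revenue: $8178.10

Per-click bids in order: $7.59 (Calder) > $6.70 (Stratus) > $4.97 (Pike) > …
Slot 1: Calder pays $6.70 × 1050 = $7035.00
Slot 2: Stratus pays $4.97 × 230 = $1143.10
Total = $8178.10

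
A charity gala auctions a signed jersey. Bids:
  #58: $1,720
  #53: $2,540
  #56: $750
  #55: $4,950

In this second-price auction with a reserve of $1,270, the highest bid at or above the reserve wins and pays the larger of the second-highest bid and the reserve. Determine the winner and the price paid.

#55 pays $2,540

Bids ranked: 4,950 (#55) > 2,540 (#53) > 1,720 (#58) > 750 (#56)
#55 has the top bid at or above the reserve ($4,950).
Second-highest bid $2,540 exceeds the reserve $1,270 → payment $2,540.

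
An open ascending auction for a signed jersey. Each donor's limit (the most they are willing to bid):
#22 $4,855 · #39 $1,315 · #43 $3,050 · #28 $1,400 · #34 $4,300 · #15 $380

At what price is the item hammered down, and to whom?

Limits ranked: 4,855 (#22) > 4,300 (#34) > 3,050 (#43) > 1,400 (#28) > 1,315 (#39) > 380 (#15)
Once the price passes $4,300, only #22 is left; the hammer falls at #34's limit of $4,300.

#22 wins at $4,300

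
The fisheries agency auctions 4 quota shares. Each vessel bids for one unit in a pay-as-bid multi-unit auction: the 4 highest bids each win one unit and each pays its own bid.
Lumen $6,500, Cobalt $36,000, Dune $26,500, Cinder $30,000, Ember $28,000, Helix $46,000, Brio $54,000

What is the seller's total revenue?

Sorting: 54,000 (Brio), 46,000 (Helix), 36,000 (Cobalt), 30,000 (Cinder), 28,000 (Ember), 26,500 (Dune), …
Winners (4 units): Brio, Helix, Cobalt, Cinder.
Total revenue = 54,000 + 46,000 + 36,000 + 30,000 = $166,000.

Total revenue: $166,000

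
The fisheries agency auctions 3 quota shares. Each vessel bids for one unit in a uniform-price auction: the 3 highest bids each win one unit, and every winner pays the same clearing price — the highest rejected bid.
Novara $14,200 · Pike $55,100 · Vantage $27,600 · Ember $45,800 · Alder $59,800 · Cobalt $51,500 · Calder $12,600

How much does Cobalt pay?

Cobalt pays $45,800

Sorting: 59,800 (Alder), 55,100 (Pike), 51,500 (Cobalt), 45,800 (Ember), 27,600 (Vantage), …
The 3 highest are Alder, Pike, Cobalt.
Highest unsuccessful bid: $45,800 → clearing price.
Cobalt wins → pays $45,800.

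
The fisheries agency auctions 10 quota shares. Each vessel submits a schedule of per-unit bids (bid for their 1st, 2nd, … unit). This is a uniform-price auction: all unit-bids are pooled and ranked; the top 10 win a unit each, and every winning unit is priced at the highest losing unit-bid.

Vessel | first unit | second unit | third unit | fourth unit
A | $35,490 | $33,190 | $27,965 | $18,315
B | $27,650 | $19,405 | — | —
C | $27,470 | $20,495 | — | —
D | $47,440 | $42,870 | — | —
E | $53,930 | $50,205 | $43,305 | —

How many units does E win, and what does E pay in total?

All unit-bids, highest first — top 10: 53,930 (E-1), 50,205 (E-2), 47,440 (D-1), 43,305 (E-3), 42,870 (D-2), 35,490 (A-1), 33,190 (A-2), 27,965 (A-3), 27,650 (B-1), 27,470 (C-1)
Highest rejected unit-bid = $20,495.
E wins 3 unit(s) at $20,495 each.

E: 3 units, pays $61,485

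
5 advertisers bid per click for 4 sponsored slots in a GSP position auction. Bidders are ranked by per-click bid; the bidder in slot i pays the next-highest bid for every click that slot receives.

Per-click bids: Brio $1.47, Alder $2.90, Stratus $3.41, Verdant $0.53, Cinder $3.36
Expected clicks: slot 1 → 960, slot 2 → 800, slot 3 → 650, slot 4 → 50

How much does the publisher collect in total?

Total revenue: $6527.60

Ranked by bid: $3.41 (Stratus) > $3.36 (Cinder) > $2.90 (Alder) > $1.47 (Brio) > $0.53 (Verdant)
Slot 1: Stratus pays $3.36 × 960 = $3225.60
Slot 2: Cinder pays $2.90 × 800 = $2320.00
Slot 3: Alder pays $1.47 × 650 = $955.50
Slot 4: Brio pays $0.53 × 50 = $26.50
Total = $6527.60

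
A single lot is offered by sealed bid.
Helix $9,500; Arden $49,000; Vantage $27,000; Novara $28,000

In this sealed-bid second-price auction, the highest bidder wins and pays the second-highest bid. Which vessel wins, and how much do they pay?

Rule: the highest bidder wins and pays the second-highest bid.
Bids ranked: 49,000 (Arden) > 28,000 (Novara) > 27,000 (Vantage) > 9,500 (Helix)
Arden is highest; pays the second-highest bid, $28,000.

Arden pays $28,000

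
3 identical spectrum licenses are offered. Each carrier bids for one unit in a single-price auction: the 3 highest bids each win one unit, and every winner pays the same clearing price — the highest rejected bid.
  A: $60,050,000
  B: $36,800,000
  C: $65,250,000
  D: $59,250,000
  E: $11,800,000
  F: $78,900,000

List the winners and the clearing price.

F, C, A; each pays $59,250,000

Ordering the bids: 78,900,000 (F), 65,250,000 (C), 60,050,000 (A), 59,250,000 (D), 36,800,000 (B), …
Top 3: F, C, A.
Highest unsuccessful bid: $59,250,000 → clearing price.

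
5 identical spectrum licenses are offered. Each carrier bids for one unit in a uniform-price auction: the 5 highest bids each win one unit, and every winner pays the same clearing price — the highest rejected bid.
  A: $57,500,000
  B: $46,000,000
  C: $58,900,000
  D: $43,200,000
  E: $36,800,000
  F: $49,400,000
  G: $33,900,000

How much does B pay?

B pays $36,800,000

Bids ranked high→low: 58,900,000 (C), 57,500,000 (A), 49,400,000 (F), 46,000,000 (B), 43,200,000 (D), 36,800,000 (E), 33,900,000 (G)
Top 5: C, A, F, B, D.
Highest unsuccessful bid: $36,800,000 → clearing price.
B wins → pays $36,800,000.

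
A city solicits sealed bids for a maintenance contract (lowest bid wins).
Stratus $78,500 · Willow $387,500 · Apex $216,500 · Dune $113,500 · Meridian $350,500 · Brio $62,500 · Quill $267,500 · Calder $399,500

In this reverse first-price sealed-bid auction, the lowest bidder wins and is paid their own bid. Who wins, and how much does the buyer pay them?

Rule: the lowest bidder wins and is paid their own bid.
Bids ranked: 62,500 (Brio) < 78,500 (Stratus) < 113,500 (Dune) < 216,500 (Apex) < 267,500 (Quill) < 350,500 (Meridian) < …
Brio has the lowest bid and is paid exactly that: $62,500.

Brio is paid $62,500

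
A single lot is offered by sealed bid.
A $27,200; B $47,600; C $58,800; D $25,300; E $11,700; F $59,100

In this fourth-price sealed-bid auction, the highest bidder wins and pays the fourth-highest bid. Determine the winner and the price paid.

Fourth-price sealed-bid auction: the highest bidder wins and pays the fourth-highest bid.
Bids ranked: 59,100 (F) > 58,800 (C) > 47,600 (B) > 27,200 (A) > 25,300 (D) > 11,700 (E)
F is highest; pays the fourth-highest bid, $27,200.

F pays $27,200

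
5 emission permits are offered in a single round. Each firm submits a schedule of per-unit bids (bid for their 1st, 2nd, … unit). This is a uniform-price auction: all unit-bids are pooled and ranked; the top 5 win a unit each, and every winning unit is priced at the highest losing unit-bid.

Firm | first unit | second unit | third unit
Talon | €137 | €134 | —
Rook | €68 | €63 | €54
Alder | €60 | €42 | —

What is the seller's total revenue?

All unit-bids, highest first — top 5: 137 (Talon-1), 134 (Talon-2), 68 (Rook-1), 63 (Rook-2), 60 (Alder-1)
First bid not allocated: €54.
Allocation: Alder 1, Rook 2, Talon 2. Every unit priced at €54.
Revenue = 5 × 54 = €270.

Total revenue: €270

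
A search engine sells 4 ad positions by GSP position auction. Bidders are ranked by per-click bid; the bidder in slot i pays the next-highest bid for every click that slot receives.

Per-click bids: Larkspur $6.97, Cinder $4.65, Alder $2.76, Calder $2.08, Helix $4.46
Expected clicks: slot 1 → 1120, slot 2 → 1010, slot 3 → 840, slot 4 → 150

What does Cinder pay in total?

Cinder pays $4504.60

Per-click bids in order: $6.97 (Larkspur) > $4.65 (Cinder) > $4.46 (Helix) > $2.76 (Alder) > $2.08 (Calder)
Cinder holds slot 2 → pays next bid $4.46 × 1010 clicks = $4504.60.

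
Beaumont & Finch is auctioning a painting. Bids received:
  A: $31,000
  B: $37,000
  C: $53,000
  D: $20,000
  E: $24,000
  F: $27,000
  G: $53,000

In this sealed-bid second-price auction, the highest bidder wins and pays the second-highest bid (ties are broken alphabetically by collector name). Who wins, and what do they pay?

Sealed-bid second-price auction: the highest bidder wins and pays the second-highest bid.
Bids in order: 53,000 (C) > 53,000 (G) > 37,000 (B) > 31,000 (A) > 27,000 (F) > 24,000 (E) > …
Tie at $53,000 → C wins by tie-break.
Second-price: C pays G's bid of $53,000.

C pays $53,000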